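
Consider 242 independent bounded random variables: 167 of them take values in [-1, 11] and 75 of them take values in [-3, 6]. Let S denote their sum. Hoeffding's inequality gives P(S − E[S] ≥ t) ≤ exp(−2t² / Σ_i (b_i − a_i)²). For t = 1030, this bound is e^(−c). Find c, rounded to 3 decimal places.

70.438

Σ(b_i − a_i)² = 167·12² + 75·9² = 30123.
c = 2t² / 30123 = 2·1030² / 30123 = 70.4379.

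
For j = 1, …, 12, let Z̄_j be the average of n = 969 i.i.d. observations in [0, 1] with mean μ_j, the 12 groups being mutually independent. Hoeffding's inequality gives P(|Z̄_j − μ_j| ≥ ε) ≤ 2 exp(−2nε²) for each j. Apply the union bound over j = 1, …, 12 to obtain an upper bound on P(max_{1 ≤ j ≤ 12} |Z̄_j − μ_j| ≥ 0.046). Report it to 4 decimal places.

0.3974

Per-experiment Hoeffding bound: 2·exp(−2·969·0.046²) = 2·exp(−4.10081) = 0.033119.
Union bound over 12 events: 12·0.033119 = 0.39742.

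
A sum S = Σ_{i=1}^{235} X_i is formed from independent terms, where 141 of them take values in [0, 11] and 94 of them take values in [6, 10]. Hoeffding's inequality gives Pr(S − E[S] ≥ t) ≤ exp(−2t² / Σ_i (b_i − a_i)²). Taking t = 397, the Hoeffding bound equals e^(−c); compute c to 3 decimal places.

Σ(b_i − a_i)² = 141·11² + 94·4² = 18565.
c = 2t² / 18565 = 2·397² / 18565 = 16.9792.

16.979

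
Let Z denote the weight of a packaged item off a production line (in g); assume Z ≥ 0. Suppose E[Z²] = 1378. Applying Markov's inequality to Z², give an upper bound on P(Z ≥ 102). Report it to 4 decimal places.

0.1324

Since Z ≥ 0, the event {Z ≥ 102} is the same as {Z² ≥ 10404}.
Markov's inequality applied to Z² gives P(Z² ≥ 10404) ≤ E[Z²]/10404 = 1378/10404 = 0.1324.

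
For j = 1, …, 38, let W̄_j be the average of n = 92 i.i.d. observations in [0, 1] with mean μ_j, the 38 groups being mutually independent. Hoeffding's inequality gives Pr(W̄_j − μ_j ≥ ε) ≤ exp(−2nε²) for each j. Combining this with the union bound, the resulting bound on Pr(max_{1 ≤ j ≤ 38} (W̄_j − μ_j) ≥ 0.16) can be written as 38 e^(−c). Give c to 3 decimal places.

4.710

Union bound over the 38 events: Pr(max_{1 ≤ j ≤ 38} (W̄_j − μ_j) ≥ 0.16) ≤ 38·exp(−2nε²) = 38 exp(−2·92·0.16²).
So c = 2·92·0.16² = 4.7104.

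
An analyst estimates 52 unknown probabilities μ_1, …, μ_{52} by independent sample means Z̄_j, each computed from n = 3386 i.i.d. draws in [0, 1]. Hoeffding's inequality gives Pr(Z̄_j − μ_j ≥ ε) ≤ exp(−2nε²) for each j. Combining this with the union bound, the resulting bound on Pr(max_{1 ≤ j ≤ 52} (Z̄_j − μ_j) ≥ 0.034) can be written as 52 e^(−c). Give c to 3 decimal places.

Union bound over the 52 events: Pr(max_{1 ≤ j ≤ 52} (Z̄_j − μ_j) ≥ 0.034) ≤ 52·exp(−2nε²) = 52 exp(−2·3386·0.034²).
So c = 2·3386·0.034² = 7.8284.

7.828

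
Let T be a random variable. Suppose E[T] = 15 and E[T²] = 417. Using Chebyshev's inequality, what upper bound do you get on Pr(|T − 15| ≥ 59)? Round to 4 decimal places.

Var(T) = E[T²] − (E[T])² = 417 − 225 = 192.
Chebyshev's inequality: Pr(|T − μ| ≥ t) ≤ Var(T)/t² = 192/3481 = 0.0552.

0.0552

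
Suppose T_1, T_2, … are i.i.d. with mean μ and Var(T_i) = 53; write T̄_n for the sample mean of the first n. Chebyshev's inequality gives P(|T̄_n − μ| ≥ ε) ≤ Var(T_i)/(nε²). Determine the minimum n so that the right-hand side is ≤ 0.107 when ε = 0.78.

Require 53/(n·0.78²) ≤ 0.107, i.e. n ≥ 53/(0.107·0.78²) = 814.147.
The smallest integer n is 815.

815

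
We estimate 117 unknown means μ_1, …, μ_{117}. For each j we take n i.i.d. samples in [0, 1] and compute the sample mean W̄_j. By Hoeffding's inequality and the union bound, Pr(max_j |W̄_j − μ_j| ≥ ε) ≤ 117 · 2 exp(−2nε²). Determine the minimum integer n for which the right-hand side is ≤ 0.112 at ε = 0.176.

Need 2·117·exp(−2nε²) ≤ 0.112, i.e. exp(−2nε²) ≤ 0.112/234.
So 2nε² ≥ ln(234/0.112) = 7.644578.
Hence n ≥ 7.644578/(2·0.176²) = 123.395.
The smallest integer n is 124.

124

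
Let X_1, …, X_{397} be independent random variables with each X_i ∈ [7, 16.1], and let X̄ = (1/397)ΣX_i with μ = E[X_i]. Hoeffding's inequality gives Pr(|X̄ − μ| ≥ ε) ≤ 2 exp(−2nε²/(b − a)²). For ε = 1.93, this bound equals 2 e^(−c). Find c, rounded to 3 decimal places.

35.715

c = 2nε²/(b − a)² = 2·397·1.93² / 9.1² = 35.7151.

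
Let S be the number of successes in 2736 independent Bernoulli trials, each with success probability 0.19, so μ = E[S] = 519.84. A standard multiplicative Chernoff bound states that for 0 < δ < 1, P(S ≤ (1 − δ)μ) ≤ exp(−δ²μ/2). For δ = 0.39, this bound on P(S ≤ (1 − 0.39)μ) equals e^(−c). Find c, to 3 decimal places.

c = δ²μ/2 = 0.39²·519.84/2 = 39.5338.

39.534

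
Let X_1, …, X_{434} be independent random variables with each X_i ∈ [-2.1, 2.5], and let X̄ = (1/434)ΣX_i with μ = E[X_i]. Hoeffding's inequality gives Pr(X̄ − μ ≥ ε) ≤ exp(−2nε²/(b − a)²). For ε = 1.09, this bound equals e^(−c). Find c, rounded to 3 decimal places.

c = 2nε²/(b − a)² = 2·434·1.09² / 4.6² = 48.7368.

48.737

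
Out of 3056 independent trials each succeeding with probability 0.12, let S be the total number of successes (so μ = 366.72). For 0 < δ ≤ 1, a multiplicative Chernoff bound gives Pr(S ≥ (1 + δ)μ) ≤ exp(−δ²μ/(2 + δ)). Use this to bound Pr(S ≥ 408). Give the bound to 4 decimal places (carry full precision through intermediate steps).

Write 408 = (1 + δ)μ, so δ = 408/366.72 − 1 = 0.1125654…
Then the exponent is δ²μ/(2 + δ) = (408 − μ)² / (μ·(2 + δ)) = 2.199554.
Bound = exp(−2.199554) = 0.11085.

0.1109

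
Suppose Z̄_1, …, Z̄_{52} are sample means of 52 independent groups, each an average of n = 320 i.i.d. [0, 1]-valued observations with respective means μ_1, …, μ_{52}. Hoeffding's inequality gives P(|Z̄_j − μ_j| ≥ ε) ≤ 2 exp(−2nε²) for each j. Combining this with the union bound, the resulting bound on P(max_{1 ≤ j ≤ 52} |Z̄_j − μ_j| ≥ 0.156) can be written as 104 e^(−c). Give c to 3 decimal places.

15.575

Union bound over the 52 events: P(max_{1 ≤ j ≤ 52} |Z̄_j − μ_j| ≥ 0.156) ≤ 52·2·exp(−2nε²) = 104 exp(−2·320·0.156²).
So c = 2·320·0.156² = 15.5750.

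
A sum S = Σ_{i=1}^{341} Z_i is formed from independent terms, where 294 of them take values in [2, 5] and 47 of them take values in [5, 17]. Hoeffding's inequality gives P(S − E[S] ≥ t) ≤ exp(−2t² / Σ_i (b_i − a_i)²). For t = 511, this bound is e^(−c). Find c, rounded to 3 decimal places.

55.475

Σ(b_i − a_i)² = 294·3² + 47·12² = 9414.
c = 2t² / 9414 = 2·511² / 9414 = 55.4750.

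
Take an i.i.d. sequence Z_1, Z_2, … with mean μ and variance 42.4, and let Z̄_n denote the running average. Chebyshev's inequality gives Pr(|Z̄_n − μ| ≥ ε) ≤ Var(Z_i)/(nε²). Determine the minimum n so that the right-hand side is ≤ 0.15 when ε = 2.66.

Require 42.4/(n·2.66²) ≤ 0.15, i.e. n ≥ 42.4/(0.15·2.66²) = 39.949.
The smallest integer n is 40.

40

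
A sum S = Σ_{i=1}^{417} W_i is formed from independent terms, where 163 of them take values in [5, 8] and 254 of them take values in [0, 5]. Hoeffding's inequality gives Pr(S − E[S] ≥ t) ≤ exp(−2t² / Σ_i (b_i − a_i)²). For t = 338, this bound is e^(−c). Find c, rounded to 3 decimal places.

Σ(b_i − a_i)² = 163·3² + 254·5² = 7817.
c = 2t² / 7817 = 2·338² / 7817 = 29.2296.

29.230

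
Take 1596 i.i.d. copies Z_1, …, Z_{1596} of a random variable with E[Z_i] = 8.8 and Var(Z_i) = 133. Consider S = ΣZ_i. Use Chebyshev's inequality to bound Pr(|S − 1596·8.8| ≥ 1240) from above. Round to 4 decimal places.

0.1381

Var(S) = n·Var(Z_i) = 1596·133 = 212268.
Chebyshev: Pr(|S − 1596·8.8| ≥ 1240) ≤ Var(S)/1240² = 212268/1537600 = 0.1381.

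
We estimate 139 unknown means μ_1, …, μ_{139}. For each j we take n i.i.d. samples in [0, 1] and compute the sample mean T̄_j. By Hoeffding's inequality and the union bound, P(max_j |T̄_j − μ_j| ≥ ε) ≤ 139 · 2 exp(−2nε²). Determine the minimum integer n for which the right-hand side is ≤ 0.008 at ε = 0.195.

Need 2·139·exp(−2nε²) ≤ 0.008, i.e. exp(−2nε²) ≤ 0.008/278.
So 2nε² ≥ ln(278/0.008) = 10.455935.
Hence n ≥ 10.455935/(2·0.195²) = 137.488.
The smallest integer n is 138.

138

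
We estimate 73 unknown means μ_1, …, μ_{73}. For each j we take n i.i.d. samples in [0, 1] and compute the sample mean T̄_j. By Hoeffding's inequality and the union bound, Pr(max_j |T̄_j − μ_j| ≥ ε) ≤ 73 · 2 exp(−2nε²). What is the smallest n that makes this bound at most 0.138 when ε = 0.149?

157

Need 2·73·exp(−2nε²) ≤ 0.138, i.e. exp(−2nε²) ≤ 0.138/146.
So 2nε² ≥ ln(146/0.138) = 6.964108.
Hence n ≥ 6.964108/(2·0.149²) = 156.842.
The smallest integer n is 157.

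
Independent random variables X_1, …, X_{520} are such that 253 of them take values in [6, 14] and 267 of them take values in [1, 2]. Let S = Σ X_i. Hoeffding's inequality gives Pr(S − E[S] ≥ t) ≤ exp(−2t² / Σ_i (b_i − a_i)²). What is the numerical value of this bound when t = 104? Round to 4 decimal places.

Σ(b_i − a_i)² = 253·8² + 267·1² = 16459.
Exponent = 2·104² / 16459 = 1.31430.
Bound = exp(−1.31430) = 0.26866.

0.2687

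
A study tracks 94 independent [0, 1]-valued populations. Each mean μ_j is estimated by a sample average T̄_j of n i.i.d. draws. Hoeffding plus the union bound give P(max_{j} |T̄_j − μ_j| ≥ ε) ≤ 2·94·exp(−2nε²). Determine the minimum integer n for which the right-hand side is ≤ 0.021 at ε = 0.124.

296

Need 2·94·exp(−2nε²) ≤ 0.021, i.e. exp(−2nε²) ≤ 0.021/188.
So 2nε² ≥ ln(188/0.021) = 9.099675.
Hence n ≥ 9.099675/(2·0.124²) = 295.905.
The smallest integer n is 296.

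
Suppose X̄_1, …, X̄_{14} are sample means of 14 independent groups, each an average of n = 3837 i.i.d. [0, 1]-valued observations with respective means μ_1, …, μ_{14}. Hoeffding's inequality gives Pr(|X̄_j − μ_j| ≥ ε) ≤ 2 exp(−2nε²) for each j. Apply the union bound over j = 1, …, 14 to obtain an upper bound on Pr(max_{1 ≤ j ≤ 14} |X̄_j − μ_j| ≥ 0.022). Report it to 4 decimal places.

0.6825

Per-experiment Hoeffding bound: 2·exp(−2·3837·0.022²) = 2·exp(−3.71422) = 0.048749.
Union bound over 14 events: 14·0.048749 = 0.68249.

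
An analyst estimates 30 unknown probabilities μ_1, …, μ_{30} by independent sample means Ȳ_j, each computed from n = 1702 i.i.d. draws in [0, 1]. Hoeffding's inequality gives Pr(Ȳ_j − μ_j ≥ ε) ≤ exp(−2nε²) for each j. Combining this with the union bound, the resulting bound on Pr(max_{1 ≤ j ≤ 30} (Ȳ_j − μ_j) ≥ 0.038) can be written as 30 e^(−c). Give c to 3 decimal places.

Union bound over the 30 events: Pr(max_{1 ≤ j ≤ 30} (Ȳ_j − μ_j) ≥ 0.038) ≤ 30·exp(−2nε²) = 30 exp(−2·1702·0.038²).
So c = 2·1702·0.038² = 4.9154.

4.915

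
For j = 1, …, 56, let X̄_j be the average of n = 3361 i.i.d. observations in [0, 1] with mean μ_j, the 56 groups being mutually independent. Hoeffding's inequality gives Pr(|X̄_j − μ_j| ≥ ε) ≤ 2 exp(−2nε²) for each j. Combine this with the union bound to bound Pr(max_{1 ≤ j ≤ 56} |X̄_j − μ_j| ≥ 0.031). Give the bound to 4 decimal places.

Per-experiment Hoeffding bound: 2·exp(−2·3361·0.031²) = 2·exp(−6.45984) = 0.0031301.
Union bound over 56 events: 56·0.0031301 = 0.17528.

0.1753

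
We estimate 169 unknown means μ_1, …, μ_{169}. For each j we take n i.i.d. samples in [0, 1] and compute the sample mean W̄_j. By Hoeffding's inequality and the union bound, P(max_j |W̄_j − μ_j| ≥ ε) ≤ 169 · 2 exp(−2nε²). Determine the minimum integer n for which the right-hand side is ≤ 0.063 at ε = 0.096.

Need 2·169·exp(−2nε²) ≤ 0.063, i.e. exp(−2nε²) ≤ 0.063/338.
So 2nε² ≥ ln(338/0.063) = 8.587666.
Hence n ≥ 8.587666/(2·0.096²) = 465.911.
The smallest integer n is 466.

466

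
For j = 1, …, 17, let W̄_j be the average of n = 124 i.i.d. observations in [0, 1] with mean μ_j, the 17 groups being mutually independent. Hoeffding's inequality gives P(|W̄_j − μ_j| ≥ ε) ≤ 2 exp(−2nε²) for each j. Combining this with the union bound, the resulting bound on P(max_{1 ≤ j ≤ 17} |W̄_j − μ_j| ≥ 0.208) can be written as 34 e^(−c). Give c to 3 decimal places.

Union bound over the 17 events: P(max_{1 ≤ j ≤ 17} |W̄_j − μ_j| ≥ 0.208) ≤ 17·2·exp(−2nε²) = 34 exp(−2·124·0.208²).
So c = 2·124·0.208² = 10.7295.

10.729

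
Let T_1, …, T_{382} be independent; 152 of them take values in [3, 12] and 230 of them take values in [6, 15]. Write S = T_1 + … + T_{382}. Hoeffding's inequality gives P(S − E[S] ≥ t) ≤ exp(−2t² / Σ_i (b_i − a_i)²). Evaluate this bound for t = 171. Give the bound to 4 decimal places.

0.1511

Σ(b_i − a_i)² = 152·9² + 230·9² = 30942.
Exponent = 2·171² / 30942 = 1.89005.
Bound = exp(−1.89005) = 0.15106.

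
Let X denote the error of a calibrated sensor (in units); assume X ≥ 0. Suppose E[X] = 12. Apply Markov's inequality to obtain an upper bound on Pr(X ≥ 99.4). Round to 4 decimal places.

0.1207

Markov's inequality: for a non-negative random variable, Pr(X ≥ a) ≤ E[X]/a.
Here E[X] = 12 and a = 99.4, so the bound is 12/99.4 = 0.1207.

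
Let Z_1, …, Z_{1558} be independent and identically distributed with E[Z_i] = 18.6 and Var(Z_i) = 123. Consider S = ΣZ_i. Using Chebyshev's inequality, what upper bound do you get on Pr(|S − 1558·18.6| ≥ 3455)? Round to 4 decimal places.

0.0161

Var(S) = n·Var(Z_i) = 1558·123 = 191634.
Chebyshev: Pr(|S − 1558·18.6| ≥ 3455) ≤ Var(S)/3455² = 191634/11937025 = 0.0161.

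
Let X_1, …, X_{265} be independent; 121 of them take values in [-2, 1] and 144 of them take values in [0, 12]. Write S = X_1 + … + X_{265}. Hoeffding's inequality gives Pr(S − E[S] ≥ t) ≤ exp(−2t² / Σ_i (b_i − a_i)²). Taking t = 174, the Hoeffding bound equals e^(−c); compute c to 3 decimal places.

2.774

Σ(b_i − a_i)² = 121·3² + 144·12² = 21825.
c = 2t² / 21825 = 2·174² / 21825 = 2.7744.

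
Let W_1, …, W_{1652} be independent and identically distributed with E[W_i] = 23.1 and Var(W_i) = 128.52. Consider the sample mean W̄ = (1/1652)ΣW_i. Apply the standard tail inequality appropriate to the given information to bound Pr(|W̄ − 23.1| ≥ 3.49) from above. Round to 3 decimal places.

With mean and variance of each term known, Chebyshev's inequality bounds the deviation of the sum (or sample mean).
Var(W̄) = Var(W_i)/n = 128.52/1652 = 0.077797.
Chebyshev: Pr(|W̄ − 23.1| ≥ 3.49) ≤ Var(W̄)/(3.49)² = 128.52/(1652·3.49²) = 0.0064.

0.006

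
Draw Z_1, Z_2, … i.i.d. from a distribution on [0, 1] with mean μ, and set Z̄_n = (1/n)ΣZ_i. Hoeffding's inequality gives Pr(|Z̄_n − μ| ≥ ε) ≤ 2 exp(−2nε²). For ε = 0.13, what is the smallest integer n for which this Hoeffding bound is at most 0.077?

Require 2·exp(−2nε²) ≤ 0.077, i.e. 2nε² ≥ ln(2/0.077) = 3.257097.
So n ≥ 3.257097 / (2·0.13²) = 96.364.
The smallest integer n is 97.

97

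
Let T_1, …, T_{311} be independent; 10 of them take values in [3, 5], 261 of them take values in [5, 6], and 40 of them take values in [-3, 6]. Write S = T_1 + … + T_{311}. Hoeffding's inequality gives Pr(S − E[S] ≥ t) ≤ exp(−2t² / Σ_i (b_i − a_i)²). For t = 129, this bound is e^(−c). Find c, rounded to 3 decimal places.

Σ(b_i − a_i)² = 10·2² + 261·1² + 40·9² = 3541.
c = 2t² / 3541 = 2·129² / 3541 = 9.3990.

9.399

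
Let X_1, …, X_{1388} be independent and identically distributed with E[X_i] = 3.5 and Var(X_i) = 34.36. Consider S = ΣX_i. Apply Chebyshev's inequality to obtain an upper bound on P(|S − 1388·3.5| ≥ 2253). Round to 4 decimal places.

0.0094

Var(S) = n·Var(X_i) = 1388·34.36 = 47691.68.
Chebyshev: P(|S − 1388·3.5| ≥ 2253) ≤ Var(S)/2253² = 47691.68/5076009 = 0.0094.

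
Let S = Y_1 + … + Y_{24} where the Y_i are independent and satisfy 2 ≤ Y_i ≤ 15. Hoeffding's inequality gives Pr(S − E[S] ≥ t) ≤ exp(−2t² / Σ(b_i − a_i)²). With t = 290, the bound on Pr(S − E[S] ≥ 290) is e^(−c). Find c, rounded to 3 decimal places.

Σ(b_i − a_i)² = 24·(13)² = 4056.
c = 2t²/4056 = 2·290²/4056 = 41.4694.

41.469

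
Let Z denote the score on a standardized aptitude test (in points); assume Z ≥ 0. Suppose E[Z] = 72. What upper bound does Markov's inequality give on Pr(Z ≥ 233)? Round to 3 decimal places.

0.309

Markov's inequality: for a non-negative random variable, Pr(Z ≥ a) ≤ E[Z]/a.
Here E[Z] = 72 and a = 233, so the bound is 72/233 = 0.3090.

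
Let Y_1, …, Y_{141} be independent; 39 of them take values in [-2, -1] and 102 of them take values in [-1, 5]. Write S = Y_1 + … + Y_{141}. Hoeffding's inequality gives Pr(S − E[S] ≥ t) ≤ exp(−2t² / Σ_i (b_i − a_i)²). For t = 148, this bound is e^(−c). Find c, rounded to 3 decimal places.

Σ(b_i − a_i)² = 39·1² + 102·6² = 3711.
c = 2t² / 3711 = 2·148² / 3711 = 11.8049.

11.805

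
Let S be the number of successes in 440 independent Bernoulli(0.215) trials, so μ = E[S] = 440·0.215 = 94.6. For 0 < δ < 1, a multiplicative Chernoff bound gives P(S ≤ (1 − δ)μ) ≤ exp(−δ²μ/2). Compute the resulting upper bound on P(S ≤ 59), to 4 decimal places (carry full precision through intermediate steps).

Write 59 = (1 − δ)μ, so δ = 1 − 59/94.6 = 0.3763214…
Then the exponent is δ²μ/2 = (μ − 59)²/(2μ) = 6.698520.
Bound = exp(−6.698520) = 0.00123.

0.0012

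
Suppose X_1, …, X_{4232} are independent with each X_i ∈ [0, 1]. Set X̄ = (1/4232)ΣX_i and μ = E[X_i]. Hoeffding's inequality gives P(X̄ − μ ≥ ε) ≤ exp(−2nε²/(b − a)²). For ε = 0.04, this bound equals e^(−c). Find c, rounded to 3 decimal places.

c = 2nε²/(b − a)² = 2·4232·0.04² / 1² = 13.5424.

13.542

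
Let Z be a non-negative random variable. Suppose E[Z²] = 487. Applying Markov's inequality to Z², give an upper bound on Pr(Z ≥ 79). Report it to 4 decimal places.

0.0780

Since Z ≥ 0, the event {Z ≥ 79} is the same as {Z² ≥ 6241}.
Markov's inequality applied to Z² gives Pr(Z² ≥ 6241) ≤ E[Z²]/6241 = 487/6241 = 0.0780.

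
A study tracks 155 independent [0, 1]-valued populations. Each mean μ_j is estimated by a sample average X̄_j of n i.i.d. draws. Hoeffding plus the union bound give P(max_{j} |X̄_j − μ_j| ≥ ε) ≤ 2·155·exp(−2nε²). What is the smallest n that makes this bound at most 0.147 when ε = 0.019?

Need 2·155·exp(−2nε²) ≤ 0.147, i.e. exp(−2nε²) ≤ 0.147/310.
So 2nε² ≥ ln(310/0.147) = 7.653895.
Hence n ≥ 7.653895/(2·0.019²) = 10600.963.
The smallest integer n is 10601.

10601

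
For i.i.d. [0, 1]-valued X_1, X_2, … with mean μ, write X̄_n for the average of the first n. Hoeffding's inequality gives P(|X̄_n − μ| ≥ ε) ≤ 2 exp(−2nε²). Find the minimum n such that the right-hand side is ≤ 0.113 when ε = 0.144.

Require 2·exp(−2nε²) ≤ 0.113, i.e. 2nε² ≥ ln(2/0.113) = 2.873515.
So n ≥ 2.873515 / (2·0.144²) = 69.288.
The smallest integer n is 70.

70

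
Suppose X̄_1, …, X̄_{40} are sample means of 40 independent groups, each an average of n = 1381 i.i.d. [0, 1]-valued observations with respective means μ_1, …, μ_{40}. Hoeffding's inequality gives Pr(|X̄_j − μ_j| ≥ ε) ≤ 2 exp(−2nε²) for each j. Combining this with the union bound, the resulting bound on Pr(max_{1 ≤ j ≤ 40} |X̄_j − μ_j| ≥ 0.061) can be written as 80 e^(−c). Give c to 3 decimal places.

10.277

Union bound over the 40 events: Pr(max_{1 ≤ j ≤ 40} |X̄_j − μ_j| ≥ 0.061) ≤ 40·2·exp(−2nε²) = 80 exp(−2·1381·0.061²).
So c = 2·1381·0.061² = 10.2774.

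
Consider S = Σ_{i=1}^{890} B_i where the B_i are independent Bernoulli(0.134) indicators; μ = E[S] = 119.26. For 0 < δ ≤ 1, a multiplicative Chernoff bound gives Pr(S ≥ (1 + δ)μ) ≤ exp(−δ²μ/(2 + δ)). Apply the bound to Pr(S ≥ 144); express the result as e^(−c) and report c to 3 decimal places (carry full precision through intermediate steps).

2.325

Write 144 = (1 + δ)μ, so δ = 144/119.26 − 1 = 0.2074459…
Then the exponent is δ²μ/(2 + δ) = (144 − μ)² / (μ·(2 + δ)) = 2.324955.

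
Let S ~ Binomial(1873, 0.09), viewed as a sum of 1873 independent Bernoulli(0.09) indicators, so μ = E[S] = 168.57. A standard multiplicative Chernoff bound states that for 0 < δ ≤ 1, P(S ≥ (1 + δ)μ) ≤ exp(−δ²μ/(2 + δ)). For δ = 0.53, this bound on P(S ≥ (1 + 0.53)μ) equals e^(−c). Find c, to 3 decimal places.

18.716

c = δ²μ/(2 + δ) = 0.53²·168.57/(2 + 0.53) = 18.7159.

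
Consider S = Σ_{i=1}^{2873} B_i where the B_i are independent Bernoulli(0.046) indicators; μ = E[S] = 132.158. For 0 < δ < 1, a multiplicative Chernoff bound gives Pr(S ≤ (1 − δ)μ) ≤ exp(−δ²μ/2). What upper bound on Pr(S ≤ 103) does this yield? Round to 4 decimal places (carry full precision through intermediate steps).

Write 103 = (1 − δ)μ, so δ = 1 − 103/132.158 = 0.2206299…
Then the exponent is δ²μ/2 = (μ − 103)²/(2μ) = 3.216563.
Bound = exp(−3.216563) = 0.04009.

0.0401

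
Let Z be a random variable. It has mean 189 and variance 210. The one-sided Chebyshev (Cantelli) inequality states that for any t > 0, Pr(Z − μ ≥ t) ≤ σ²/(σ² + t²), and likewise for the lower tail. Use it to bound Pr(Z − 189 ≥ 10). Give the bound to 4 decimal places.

Here σ² = 210 and t = 10, so σ² + t² = 310.
Cantelli's bound: 210/310 = 0.6774.

0.6774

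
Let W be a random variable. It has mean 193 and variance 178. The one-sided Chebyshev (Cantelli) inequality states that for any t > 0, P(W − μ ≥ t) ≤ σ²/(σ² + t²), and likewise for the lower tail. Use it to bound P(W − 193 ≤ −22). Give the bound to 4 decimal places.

0.2689

Here σ² = 178 and t = 22, so σ² + t² = 662.
Cantelli's bound: 178/662 = 0.2689.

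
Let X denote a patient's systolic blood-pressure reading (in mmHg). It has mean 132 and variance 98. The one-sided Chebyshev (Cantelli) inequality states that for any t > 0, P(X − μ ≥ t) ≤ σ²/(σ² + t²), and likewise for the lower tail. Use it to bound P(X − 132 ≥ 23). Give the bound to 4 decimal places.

Here σ² = 98 and t = 23, so σ² + t² = 627.
Cantelli's bound: 98/627 = 0.1563.

0.1563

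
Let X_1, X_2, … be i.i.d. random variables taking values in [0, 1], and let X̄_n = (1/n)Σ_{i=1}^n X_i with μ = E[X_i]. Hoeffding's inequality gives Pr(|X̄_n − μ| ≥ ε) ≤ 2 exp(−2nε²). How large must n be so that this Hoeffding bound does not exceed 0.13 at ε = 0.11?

Require 2·exp(−2nε²) ≤ 0.13, i.e. 2nε² ≥ ln(2/0.13) = 2.733368.
So n ≥ 2.733368 / (2·0.11²) = 112.949.
The smallest integer n is 113.

113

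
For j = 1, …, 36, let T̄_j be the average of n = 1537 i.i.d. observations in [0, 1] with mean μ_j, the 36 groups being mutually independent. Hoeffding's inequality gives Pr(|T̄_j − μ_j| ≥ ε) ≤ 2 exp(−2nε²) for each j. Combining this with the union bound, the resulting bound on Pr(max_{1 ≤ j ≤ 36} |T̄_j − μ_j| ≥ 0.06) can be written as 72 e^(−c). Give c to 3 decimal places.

Union bound over the 36 events: Pr(max_{1 ≤ j ≤ 36} |T̄_j − μ_j| ≥ 0.06) ≤ 36·2·exp(−2nε²) = 72 exp(−2·1537·0.06²).
So c = 2·1537·0.06² = 11.0664.

11.066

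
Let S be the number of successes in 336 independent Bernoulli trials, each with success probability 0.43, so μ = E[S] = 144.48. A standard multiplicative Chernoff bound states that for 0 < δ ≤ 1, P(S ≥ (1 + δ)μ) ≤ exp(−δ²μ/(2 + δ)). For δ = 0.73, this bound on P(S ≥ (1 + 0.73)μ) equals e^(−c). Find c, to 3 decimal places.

28.203

c = δ²μ/(2 + δ) = 0.73²·144.48/(2 + 0.73) = 28.2027.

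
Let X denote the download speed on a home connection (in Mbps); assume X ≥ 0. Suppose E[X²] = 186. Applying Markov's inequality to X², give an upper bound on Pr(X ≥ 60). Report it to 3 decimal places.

Since X ≥ 0, the event {X ≥ 60} is the same as {X² ≥ 3600}.
Markov's inequality applied to X² gives Pr(X² ≥ 3600) ≤ E[X²]/3600 = 186/3600 = 0.0517.

0.052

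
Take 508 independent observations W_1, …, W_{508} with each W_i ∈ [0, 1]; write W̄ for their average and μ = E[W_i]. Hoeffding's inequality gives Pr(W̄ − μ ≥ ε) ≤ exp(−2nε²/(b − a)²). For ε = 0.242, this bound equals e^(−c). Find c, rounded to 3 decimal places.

59.501

c = 2nε²/(b − a)² = 2·508·0.242² / 1² = 59.5010.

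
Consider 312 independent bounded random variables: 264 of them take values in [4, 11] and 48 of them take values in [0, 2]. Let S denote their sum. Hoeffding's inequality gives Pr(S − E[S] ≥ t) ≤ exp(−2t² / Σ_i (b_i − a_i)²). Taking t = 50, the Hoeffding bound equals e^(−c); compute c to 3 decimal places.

0.381

Σ(b_i − a_i)² = 264·7² + 48·2² = 13128.
c = 2t² / 13128 = 2·50² / 13128 = 0.3809.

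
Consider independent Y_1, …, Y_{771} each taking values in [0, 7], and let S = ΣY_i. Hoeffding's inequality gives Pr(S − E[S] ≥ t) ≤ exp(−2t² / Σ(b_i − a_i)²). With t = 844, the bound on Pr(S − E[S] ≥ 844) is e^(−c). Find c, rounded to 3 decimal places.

37.711

Σ(b_i − a_i)² = 771·(7)² = 37779.
c = 2t²/37779 = 2·844²/37779 = 37.7107.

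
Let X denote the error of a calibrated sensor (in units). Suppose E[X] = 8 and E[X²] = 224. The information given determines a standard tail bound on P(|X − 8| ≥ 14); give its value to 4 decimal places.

The first two moments determine the variance, so Chebyshev's inequality is the sharpest standard bound available.
Var(X) = E[X²] − (E[X])² = 224 − 64 = 160.
Chebyshev's inequality: P(|X − μ| ≥ t) ≤ Var(X)/t² = 160/196 = 0.8163.

0.8163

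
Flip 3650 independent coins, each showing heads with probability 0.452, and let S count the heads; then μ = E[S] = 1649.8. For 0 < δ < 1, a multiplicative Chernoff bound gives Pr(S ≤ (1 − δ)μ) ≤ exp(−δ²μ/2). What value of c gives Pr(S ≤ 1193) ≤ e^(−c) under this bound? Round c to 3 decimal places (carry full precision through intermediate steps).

63.240

Write 1193 = (1 − δ)μ, so δ = 1 − 1193/1649.8 = 0.276882…
Then the exponent is δ²μ/2 = (μ − 1193)²/(2μ) = 63.239859.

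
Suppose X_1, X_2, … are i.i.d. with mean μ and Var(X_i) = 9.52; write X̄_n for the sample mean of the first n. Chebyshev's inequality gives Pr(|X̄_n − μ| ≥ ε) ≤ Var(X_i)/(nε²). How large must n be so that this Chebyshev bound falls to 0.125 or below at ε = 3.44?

Require 9.52/(n·3.44²) ≤ 0.125, i.e. n ≥ 9.52/(0.125·3.44²) = 6.436.
The smallest integer n is 7.

7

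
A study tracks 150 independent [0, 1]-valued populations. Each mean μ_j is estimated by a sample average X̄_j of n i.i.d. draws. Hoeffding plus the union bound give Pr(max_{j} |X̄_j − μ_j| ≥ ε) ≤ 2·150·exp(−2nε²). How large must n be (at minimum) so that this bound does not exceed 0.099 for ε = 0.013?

23718

Need 2·150·exp(−2nε²) ≤ 0.099, i.e. exp(−2nε²) ≤ 0.099/300.
So 2nε² ≥ ln(300/0.099) = 8.016418.
Hence n ≥ 8.016418/(2·0.013²) = 23717.213.
The smallest integer n is 23718.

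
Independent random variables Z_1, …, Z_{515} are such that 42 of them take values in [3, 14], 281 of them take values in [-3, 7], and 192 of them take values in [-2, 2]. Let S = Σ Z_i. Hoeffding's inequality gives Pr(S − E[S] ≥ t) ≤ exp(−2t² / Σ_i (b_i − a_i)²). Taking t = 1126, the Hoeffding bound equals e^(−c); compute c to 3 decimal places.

Σ(b_i − a_i)² = 42·11² + 281·10² + 192·4² = 36254.
c = 2t² / 36254 = 2·1126² / 36254 = 69.9441.

69.944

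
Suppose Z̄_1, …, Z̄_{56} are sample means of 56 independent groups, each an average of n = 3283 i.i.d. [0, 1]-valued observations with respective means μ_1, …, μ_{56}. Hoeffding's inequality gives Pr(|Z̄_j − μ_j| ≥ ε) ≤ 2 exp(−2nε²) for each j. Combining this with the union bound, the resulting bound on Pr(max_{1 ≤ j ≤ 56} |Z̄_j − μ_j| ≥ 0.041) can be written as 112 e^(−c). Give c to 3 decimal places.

Union bound over the 56 events: Pr(max_{1 ≤ j ≤ 56} |Z̄_j − μ_j| ≥ 0.041) ≤ 56·2·exp(−2nε²) = 112 exp(−2·3283·0.041²).
So c = 2·3283·0.041² = 11.0374.

11.037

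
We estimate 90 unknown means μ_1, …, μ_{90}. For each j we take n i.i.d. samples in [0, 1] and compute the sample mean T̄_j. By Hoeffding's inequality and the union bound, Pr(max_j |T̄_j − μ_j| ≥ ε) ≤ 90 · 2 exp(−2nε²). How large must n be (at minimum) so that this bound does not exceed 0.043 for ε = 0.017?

14429

Need 2·90·exp(−2nε²) ≤ 0.043, i.e. exp(−2nε²) ≤ 0.043/180.
So 2nε² ≥ ln(180/0.043) = 8.339512.
Hence n ≥ 8.339512/(2·0.017²) = 14428.221.
The smallest integer n is 14429.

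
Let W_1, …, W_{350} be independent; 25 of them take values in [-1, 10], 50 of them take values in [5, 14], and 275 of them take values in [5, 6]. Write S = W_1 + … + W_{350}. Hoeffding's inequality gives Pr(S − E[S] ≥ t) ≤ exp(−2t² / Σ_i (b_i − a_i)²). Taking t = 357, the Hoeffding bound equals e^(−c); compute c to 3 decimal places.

Σ(b_i − a_i)² = 25·11² + 50·9² + 275·1² = 7350.
c = 2t² / 7350 = 2·357² / 7350 = 34.6800.

34.680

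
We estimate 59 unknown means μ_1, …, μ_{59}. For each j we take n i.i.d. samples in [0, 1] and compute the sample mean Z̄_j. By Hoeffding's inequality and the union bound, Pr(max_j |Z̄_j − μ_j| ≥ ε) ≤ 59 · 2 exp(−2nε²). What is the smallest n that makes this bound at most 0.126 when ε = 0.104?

317

Need 2·59·exp(−2nε²) ≤ 0.126, i.e. exp(−2nε²) ≤ 0.126/118.
So 2nε² ≥ ln(118/0.126) = 6.842158.
Hence n ≥ 6.842158/(2·0.104²) = 316.298.
The smallest integer n is 317.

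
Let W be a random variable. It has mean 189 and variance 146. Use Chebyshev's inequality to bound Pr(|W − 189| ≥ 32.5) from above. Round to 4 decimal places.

0.1382

Chebyshev: Pr(|W − μ| ≥ t) ≤ Var(W)/t².
Bound = 146 / 1056.25 = 0.1382.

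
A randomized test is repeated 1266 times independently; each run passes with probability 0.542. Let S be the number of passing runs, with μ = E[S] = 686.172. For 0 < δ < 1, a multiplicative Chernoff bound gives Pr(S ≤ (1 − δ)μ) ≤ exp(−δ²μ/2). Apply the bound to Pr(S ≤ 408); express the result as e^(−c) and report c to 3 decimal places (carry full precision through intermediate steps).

56.385

Write 408 = (1 − δ)μ, so δ = 1 − 408/686.172 = 0.4053969…
Then the exponent is δ²μ/2 = (μ − 408)²/(2μ) = 56.385033.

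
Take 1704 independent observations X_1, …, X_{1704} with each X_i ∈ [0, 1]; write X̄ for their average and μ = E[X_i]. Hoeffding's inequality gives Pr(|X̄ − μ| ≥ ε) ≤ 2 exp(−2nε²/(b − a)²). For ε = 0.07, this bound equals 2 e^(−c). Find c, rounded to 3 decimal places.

c = 2nε²/(b − a)² = 2·1704·0.07² / 1² = 16.6992.

16.699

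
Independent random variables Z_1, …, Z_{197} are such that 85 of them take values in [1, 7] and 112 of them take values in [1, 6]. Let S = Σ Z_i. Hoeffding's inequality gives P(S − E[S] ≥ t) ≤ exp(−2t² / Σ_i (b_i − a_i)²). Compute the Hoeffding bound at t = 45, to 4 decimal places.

0.5010

Σ(b_i − a_i)² = 85·6² + 112·5² = 5860.
Exponent = 2·45² / 5860 = 0.69113.
Bound = exp(−0.69113) = 0.50101.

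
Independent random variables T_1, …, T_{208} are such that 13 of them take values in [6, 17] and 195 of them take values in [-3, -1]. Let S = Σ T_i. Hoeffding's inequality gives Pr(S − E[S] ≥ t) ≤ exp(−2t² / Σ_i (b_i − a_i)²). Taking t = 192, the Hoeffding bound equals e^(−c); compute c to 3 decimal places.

Σ(b_i − a_i)² = 13·11² + 195·2² = 2353.
c = 2t² / 2353 = 2·192² / 2353 = 31.3336.

31.334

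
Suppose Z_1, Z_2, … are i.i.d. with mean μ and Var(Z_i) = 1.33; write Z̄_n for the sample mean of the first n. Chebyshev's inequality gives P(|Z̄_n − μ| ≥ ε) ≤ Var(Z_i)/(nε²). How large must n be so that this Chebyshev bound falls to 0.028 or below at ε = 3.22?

Require 1.33/(n·3.22²) ≤ 0.028, i.e. n ≥ 1.33/(0.028·3.22²) = 4.581.
The smallest integer n is 5.

5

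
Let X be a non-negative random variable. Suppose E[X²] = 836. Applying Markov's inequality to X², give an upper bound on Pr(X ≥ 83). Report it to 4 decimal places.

0.1214

Since X ≥ 0, the event {X ≥ 83} is the same as {X² ≥ 6889}.
Markov's inequality applied to X² gives Pr(X² ≥ 6889) ≤ E[X²]/6889 = 836/6889 = 0.1214.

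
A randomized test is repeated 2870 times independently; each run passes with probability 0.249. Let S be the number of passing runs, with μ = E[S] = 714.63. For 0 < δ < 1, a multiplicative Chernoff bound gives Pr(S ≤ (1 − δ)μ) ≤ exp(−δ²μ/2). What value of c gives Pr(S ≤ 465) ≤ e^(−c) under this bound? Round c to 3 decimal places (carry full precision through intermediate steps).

43.600

Write 465 = (1 − δ)μ, so δ = 1 − 465/714.63 = 0.3493136…
Then the exponent is δ²μ/2 = (μ − 465)²/(2μ) = 43.599581.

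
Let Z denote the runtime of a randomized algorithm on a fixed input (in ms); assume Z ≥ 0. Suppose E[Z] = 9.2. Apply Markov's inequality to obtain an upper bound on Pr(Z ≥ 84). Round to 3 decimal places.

0.110

Markov's inequality: for a non-negative random variable, Pr(Z ≥ a) ≤ E[Z]/a.
Here E[Z] = 9.2 and a = 84, so the bound is 9.2/84 = 0.1095.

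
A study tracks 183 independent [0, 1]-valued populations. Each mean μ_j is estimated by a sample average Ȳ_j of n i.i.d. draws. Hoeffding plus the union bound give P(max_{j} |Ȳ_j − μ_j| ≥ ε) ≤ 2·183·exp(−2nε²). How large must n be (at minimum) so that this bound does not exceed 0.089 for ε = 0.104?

Need 2·183·exp(−2nε²) ≤ 0.089, i.e. exp(−2nε²) ≤ 0.089/366.
So 2nε² ≥ ln(366/0.089) = 8.321752.
Hence n ≥ 8.321752/(2·0.104²) = 384.696.
The smallest integer n is 385.

385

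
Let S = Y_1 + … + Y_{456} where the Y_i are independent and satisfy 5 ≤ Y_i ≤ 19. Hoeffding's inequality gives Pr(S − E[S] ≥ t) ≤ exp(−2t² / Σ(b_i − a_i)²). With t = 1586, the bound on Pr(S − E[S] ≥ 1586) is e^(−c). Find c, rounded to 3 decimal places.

56.288

Σ(b_i − a_i)² = 456·(14)² = 89376.
c = 2t²/89376 = 2·1586²/89376 = 56.2880.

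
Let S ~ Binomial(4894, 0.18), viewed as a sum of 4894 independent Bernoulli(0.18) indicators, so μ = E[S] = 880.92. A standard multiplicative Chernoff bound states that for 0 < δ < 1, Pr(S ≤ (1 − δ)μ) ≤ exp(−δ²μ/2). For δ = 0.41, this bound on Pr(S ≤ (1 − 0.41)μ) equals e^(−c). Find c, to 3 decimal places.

74.041

c = δ²μ/2 = 0.41²·880.92/2 = 74.0413.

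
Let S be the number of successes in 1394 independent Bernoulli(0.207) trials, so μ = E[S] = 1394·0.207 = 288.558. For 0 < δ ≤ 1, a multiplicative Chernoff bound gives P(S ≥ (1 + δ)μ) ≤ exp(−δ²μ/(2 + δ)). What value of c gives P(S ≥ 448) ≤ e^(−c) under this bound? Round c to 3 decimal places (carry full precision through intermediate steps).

34.514

Write 448 = (1 + δ)μ, so δ = 448/288.558 − 1 = 0.5525475…
Then the exponent is δ²μ/(2 + δ) = (448 − μ)² / (μ·(2 + δ)) = 34.514256.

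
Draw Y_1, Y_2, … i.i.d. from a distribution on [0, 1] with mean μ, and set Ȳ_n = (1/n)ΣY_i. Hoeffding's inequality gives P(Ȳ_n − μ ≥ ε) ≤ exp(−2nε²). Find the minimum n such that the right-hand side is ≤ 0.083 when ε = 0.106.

Require exp(−2nε²) ≤ 0.083, i.e. 2nε² ≥ ln(1/0.083) = 2.488915.
So n ≥ 2.488915 / (2·0.106²) = 110.756.
The smallest integer n is 111.

111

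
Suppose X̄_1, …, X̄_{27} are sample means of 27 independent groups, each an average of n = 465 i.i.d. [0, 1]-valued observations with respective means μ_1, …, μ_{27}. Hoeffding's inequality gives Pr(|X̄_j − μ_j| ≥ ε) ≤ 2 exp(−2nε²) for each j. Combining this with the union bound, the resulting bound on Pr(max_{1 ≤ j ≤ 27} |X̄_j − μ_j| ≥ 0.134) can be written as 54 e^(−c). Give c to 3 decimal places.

16.699

Union bound over the 27 events: Pr(max_{1 ≤ j ≤ 27} |X̄_j − μ_j| ≥ 0.134) ≤ 27·2·exp(−2nε²) = 54 exp(−2·465·0.134²).
So c = 2·465·0.134² = 16.6991.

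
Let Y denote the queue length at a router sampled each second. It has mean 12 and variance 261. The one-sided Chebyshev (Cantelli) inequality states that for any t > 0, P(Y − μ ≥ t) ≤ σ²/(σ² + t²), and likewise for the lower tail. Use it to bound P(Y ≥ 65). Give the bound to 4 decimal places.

0.0850

Here σ² = 261 and t = 53, so σ² + t² = 3070.
Cantelli's bound: 261/3070 = 0.0850.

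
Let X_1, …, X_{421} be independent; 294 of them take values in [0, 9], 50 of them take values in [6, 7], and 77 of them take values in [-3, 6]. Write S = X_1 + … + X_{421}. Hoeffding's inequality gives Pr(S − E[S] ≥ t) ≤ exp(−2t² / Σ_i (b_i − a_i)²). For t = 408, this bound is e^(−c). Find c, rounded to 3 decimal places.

11.060

Σ(b_i − a_i)² = 294·9² + 50·1² + 77·9² = 30101.
c = 2t² / 30101 = 2·408² / 30101 = 11.0604.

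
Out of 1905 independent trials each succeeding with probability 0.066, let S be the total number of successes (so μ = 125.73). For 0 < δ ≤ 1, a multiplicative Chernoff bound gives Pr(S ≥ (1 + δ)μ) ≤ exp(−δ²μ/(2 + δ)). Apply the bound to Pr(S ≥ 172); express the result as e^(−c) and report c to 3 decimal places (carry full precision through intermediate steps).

7.191

Write 172 = (1 + δ)μ, so δ = 172/125.73 − 1 = 0.3680108…
Then the exponent is δ²μ/(2 + δ) = (172 − μ)² / (μ·(2 + δ)) = 7.190787.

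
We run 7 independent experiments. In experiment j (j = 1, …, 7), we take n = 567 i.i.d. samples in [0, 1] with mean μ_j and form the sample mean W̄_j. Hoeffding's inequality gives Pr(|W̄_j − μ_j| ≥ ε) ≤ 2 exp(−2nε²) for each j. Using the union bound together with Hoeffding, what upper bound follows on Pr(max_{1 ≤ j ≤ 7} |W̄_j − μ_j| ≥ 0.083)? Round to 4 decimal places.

0.0057

Per-experiment Hoeffding bound: 2·exp(−2·567·0.083²) = 2·exp(−7.81213) = 0.00080959.
Union bound over 7 events: 7·0.00080959 = 0.00567.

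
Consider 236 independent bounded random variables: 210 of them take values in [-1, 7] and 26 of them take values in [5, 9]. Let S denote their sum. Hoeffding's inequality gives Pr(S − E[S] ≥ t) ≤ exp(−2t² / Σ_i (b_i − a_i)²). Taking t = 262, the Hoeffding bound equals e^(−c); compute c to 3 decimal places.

9.908

Σ(b_i − a_i)² = 210·8² + 26·4² = 13856.
c = 2t² / 13856 = 2·262² / 13856 = 9.9082.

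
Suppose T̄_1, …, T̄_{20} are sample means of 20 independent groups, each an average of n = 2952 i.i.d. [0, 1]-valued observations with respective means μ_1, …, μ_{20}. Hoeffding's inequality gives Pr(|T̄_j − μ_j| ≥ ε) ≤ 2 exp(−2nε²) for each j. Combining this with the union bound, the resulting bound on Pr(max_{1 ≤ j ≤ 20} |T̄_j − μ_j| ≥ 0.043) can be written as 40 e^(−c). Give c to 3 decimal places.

10.916

Union bound over the 20 events: Pr(max_{1 ≤ j ≤ 20} |T̄_j − μ_j| ≥ 0.043) ≤ 20·2·exp(−2nε²) = 40 exp(−2·2952·0.043²).
So c = 2·2952·0.043² = 10.9165.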